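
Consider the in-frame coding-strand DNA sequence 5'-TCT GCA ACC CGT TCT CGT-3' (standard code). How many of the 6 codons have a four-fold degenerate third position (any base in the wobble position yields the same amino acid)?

6

Codon 1 TCT (Ser): third position 4-fold.
Codon 2 GCA (Ala): third position 4-fold.
Codon 3 ACC (Thr): third position 4-fold.
Codon 4 CGT (Arg): third position 4-fold.
Codon 5 TCT (Ser): third position 4-fold.
Codon 6 CGT (Arg): third position 4-fold.
Four-fold degenerate third positions: 6.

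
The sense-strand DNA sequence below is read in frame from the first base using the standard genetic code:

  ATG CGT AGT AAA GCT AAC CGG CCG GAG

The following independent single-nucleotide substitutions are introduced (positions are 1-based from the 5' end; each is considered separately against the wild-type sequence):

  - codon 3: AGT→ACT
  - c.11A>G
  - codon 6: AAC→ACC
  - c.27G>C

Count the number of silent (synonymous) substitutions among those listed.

0

Codon 3: AGT (Ser) → ACT (Thr) — missense.
Codon 4: AAA (Lys) → AGA (Arg) — missense.
Codon 6: AAC (Asn) → ACC (Thr) — missense.
Codon 9: GAG (Glu) → GAC (Asp) — missense.
Synonymous: 0 of 4.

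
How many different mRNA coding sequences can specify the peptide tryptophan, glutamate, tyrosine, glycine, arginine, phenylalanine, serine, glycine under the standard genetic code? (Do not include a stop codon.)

Trp: 1 codon.
Glu: 2 codons.
Tyr: 2 codons.
Gly: 4 codons.
Arg: 6 codons.
Phe: 2 codons.
Ser: 6 codons.
Gly: 4 codons.
1 × 2 × 2 × 4 × 6 × 2 × 6 × 4 = 4608.

4608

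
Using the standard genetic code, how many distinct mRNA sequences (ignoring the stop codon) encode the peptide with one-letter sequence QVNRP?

Gln: 2 codons.
Val: 4 codons.
Asn: 2 codons.
Arg: 6 codons.
Pro: 4 codons.
2 × 4 × 2 × 6 × 4 = 384.

384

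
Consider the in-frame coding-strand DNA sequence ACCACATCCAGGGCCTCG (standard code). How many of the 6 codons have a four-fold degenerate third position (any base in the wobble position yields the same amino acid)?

Codon 1 ACC (Thr): third position 4-fold.
Codon 2 ACA (Thr): third position 4-fold.
Codon 3 TCC (Ser): third position 4-fold.
Codon 4 AGG (Arg): third position 2-fold.
Codon 5 GCC (Ala): third position 4-fold.
Codon 6 TCG (Ser): third position 4-fold.
Four-fold degenerate third positions: 5.

5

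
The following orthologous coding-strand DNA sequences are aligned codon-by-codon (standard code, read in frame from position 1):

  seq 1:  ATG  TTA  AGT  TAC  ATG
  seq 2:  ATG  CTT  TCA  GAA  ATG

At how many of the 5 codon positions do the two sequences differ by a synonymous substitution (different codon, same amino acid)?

2

Codon 1: ATG Met / ATG Met — identical.
Codon 2: TTA Leu / CTT Leu — synonymous.
Codon 3: AGT Ser / TCA Ser — synonymous.
Codon 4: TAC Tyr / GAA Glu — nonsynonymous.
Codon 5: ATG Met / ATG Met — identical.
Synonymous differences: 2.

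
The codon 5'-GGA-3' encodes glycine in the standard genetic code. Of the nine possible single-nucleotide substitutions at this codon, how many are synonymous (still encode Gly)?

Position 1: none → 0 synonymous.
Position 2: none → 0 synonymous.
Position 3: GGU, GGC, GGG → 3 synonymous.
Total: 0 + 0 + 3 = 3.

3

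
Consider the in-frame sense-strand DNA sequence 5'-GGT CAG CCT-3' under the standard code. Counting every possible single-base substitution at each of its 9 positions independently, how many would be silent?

7

Codon 1 (GGT, Gly): 3 synonymous substitutions.
Codon 2 (CAG, Gln): 1 synonymous substitution.
Codon 3 (CCT, Pro): 3 synonymous substitutions.
Total: 3 + 1 + 3 = 7.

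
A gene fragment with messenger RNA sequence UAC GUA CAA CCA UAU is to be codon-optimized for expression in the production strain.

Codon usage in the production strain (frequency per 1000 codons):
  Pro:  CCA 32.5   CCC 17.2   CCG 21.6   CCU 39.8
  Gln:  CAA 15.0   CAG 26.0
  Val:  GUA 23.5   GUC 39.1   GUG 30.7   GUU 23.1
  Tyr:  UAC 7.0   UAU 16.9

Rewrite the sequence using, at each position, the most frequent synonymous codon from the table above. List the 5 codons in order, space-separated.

UAU GUC CAG CCU UAU

Codon 1 (Tyr): best is UAU at 16.9.
Codon 2 (Val): best is GUC at 39.1.
Codon 3 (Gln): best is CAG at 26.0.
Codon 4 (Pro): best is CCU at 39.8.
Codon 5 (Tyr): best is UAU at 16.9.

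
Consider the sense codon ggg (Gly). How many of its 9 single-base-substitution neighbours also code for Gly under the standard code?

3

Position 1: none → 0 synonymous.
Position 2: none → 0 synonymous.
Position 3: GGU, GGC, GGA → 3 synonymous.
Total: 0 + 0 + 3 = 3.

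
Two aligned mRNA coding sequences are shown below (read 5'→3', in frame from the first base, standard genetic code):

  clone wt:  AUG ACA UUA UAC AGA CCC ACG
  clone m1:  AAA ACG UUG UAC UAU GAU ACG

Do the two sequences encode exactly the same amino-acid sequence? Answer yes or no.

Codon 1: AUG Met / AAA Lys — nonsynonymous.
Codon 2: ACA Thr / ACG Thr — synonymous.
Codon 3: UUA Leu / UUG Leu — synonymous.
Codon 4: UAC Tyr / UAC Tyr — identical.
Codon 5: AGA Arg / UAU Tyr — nonsynonymous.
Codon 6: CCC Pro / GAU Asp — nonsynonymous.
Codon 7: ACG Thr / ACG Thr — identical.
Nonsynonymous differences: 3 → different protein.

no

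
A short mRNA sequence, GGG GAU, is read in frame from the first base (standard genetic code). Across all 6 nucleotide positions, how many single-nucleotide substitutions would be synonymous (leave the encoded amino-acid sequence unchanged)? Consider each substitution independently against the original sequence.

Codon 1 (GGG, Gly): 3 synonymous substitutions.
Codon 2 (GAU, Asp): 1 synonymous substitution.
Total: 3 + 1 = 4.

4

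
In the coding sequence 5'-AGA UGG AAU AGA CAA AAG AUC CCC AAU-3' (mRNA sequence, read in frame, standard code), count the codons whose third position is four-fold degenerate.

1

Codon 1 AGA (Arg): third position 2-fold.
Codon 2 UGG (Trp): third position 1-fold.
Codon 3 AAU (Asn): third position 2-fold.
Codon 4 AGA (Arg): third position 2-fold.
Codon 5 CAA (Gln): third position 2-fold.
Codon 6 AAG (Lys): third position 2-fold.
Codon 7 AUC (Ile): third position 3-fold.
Codon 8 CCC (Pro): third position 4-fold.
Codon 9 AAU (Asn): third position 2-fold.
Four-fold degenerate third positions: 1.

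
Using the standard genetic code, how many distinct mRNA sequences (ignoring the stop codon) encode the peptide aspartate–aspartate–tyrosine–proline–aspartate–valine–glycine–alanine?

Asp: 2 codons.
Asp: 2 codons.
Tyr: 2 codons.
Pro: 4 codons.
Asp: 2 codons.
Val: 4 codons.
Gly: 4 codons.
Ala: 4 codons.
2 × 2 × 2 × 4 × 2 × 4 × 4 × 4 = 4096.

4096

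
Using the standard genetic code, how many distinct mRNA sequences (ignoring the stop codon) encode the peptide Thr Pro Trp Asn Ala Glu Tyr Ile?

Thr: 4 codons.
Pro: 4 codons.
Trp: 1 codon.
Asn: 2 codons.
Ala: 4 codons.
Glu: 2 codons.
Tyr: 2 codons.
Ile: 3 codons.
4 × 4 × 1 × 2 × 4 × 2 × 2 × 3 = 1536.

1536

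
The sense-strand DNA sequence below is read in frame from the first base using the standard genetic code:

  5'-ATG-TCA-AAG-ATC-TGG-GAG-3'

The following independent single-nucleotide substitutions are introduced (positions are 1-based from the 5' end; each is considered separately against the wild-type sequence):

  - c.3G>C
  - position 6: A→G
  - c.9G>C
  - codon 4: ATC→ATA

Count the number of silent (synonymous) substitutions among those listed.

Codon 1: ATG (Met) → ATC (Ile) — missense.
Codon 2: TCA (Ser) → TCG (Ser) — synonymous.
Codon 3: AAG (Lys) → AAC (Asn) — missense.
Codon 4: ATC (Ile) → ATA (Ile) — synonymous.
Synonymous: 2 of 4.

2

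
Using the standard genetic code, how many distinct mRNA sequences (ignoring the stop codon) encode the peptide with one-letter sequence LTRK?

Leu: 6 codons.
Thr: 4 codons.
Arg: 6 codons.
Lys: 2 codons.
6 × 4 × 6 × 2 = 288.

288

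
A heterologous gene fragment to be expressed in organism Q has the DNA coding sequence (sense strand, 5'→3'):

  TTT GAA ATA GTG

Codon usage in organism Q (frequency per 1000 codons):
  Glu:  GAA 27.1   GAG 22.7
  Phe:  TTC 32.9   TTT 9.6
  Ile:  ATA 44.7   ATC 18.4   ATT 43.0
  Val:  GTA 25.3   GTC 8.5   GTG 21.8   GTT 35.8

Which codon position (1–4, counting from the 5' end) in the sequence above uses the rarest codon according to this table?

Codon 1 TTT (Phe): 9.6 per 1000.
Codon 2 GAA (Glu): 27.1 per 1000.
Codon 3 ATA (Ile): 44.7 per 1000.
Codon 4 GTG (Val): 21.8 per 1000.
Lowest frequency is 9.6 at codon 1.

1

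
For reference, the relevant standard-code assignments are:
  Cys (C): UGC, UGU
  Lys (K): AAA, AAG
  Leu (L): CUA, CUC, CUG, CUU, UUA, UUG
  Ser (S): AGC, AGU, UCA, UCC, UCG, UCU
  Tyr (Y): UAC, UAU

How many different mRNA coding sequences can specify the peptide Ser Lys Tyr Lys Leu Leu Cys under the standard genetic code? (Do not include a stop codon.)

Ser: 6 codons.
Lys: 2 codons.
Tyr: 2 codons.
Lys: 2 codons.
Leu: 6 codons.
Leu: 6 codons.
Cys: 2 codons.
6 × 2 × 2 × 2 × 6 × 6 × 2 = 3456.

3456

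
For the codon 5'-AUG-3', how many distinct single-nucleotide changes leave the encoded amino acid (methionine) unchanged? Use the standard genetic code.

Position 1: none → 0 synonymous.
Position 2: none → 0 synonymous.
Position 3: none → 0 synonymous.
Total: 0 + 0 + 0 = 0.

0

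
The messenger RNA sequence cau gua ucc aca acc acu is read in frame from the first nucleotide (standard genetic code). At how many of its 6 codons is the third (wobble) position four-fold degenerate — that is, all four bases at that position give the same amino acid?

Codon 1 CAU (His): third position 2-fold.
Codon 2 GUA (Val): third position 4-fold.
Codon 3 UCC (Ser): third position 4-fold.
Codon 4 ACA (Thr): third position 4-fold.
Codon 5 ACC (Thr): third position 4-fold.
Codon 6 ACU (Thr): third position 4-fold.
Four-fold degenerate third positions: 5.

5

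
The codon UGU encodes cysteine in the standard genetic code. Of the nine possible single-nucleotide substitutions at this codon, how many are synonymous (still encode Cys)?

Position 1: none → 0 synonymous.
Position 2: none → 0 synonymous.
Position 3: UGC → 1 synonymous.
Total: 0 + 0 + 1 = 1.

1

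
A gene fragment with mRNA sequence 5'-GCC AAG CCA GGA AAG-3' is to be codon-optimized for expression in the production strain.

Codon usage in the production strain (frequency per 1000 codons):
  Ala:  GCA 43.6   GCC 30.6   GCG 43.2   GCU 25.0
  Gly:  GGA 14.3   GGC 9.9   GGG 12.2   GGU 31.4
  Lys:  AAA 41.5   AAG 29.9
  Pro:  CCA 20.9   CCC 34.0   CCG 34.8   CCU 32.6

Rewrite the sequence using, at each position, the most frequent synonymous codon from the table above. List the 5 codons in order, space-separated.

Codon 1 (Ala): best is GCA at 43.6.
Codon 2 (Lys): best is AAA at 41.5.
Codon 3 (Pro): best is CCG at 34.8.
Codon 4 (Gly): best is GGU at 31.4.
Codon 5 (Lys): best is AAA at 41.5.

GCA AAA CCG GGU AAA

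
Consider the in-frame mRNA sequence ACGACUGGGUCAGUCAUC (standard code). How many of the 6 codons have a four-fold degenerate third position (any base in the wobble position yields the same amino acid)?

Codon 1 ACG (Thr): third position 4-fold.
Codon 2 ACU (Thr): third position 4-fold.
Codon 3 GGG (Gly): third position 4-fold.
Codon 4 UCA (Ser): third position 4-fold.
Codon 5 GUC (Val): third position 4-fold.
Codon 6 AUC (Ile): third position 3-fold.
Four-fold degenerate third positions: 5.

5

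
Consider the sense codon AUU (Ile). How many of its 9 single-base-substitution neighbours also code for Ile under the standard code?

Position 1: none → 0 synonymous.
Position 2: none → 0 synonymous.
Position 3: AUC, AUA → 2 synonymous.
Total: 0 + 0 + 2 = 2.

2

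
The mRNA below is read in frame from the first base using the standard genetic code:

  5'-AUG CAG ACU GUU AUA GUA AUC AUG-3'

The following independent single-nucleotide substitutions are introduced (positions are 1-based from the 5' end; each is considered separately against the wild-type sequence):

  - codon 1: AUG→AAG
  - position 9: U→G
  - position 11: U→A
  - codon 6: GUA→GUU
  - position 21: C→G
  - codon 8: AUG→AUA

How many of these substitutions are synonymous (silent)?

2

Codon 1: AUG (Met) → AAG (Lys) — missense.
Codon 3: ACU (Thr) → ACG (Thr) — synonymous.
Codon 4: GUU (Val) → GAU (Asp) — missense.
Codon 6: GUA (Val) → GUU (Val) — synonymous.
Codon 7: AUC (Ile) → AUG (Met) — missense.
Codon 8: AUG (Met) → AUA (Ile) — missense.
Synonymous: 2 of 6.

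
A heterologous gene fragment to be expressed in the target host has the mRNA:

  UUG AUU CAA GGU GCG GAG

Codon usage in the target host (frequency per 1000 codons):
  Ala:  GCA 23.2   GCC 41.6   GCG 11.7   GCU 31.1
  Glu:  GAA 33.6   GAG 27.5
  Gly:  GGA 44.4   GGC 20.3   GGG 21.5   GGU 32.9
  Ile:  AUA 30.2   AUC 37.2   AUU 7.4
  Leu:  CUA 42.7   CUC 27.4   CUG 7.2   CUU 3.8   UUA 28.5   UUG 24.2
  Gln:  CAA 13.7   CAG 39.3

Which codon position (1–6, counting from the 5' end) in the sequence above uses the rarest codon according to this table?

2

Codon 1 UUG (Leu): 24.2 per 1000.
Codon 2 AUU (Ile): 7.4 per 1000.
Codon 3 CAA (Gln): 13.7 per 1000.
Codon 4 GGU (Gly): 32.9 per 1000.
Codon 5 GCG (Ala): 11.7 per 1000.
Codon 6 GAG (Glu): 27.5 per 1000.
Lowest frequency is 7.4 at codon 2.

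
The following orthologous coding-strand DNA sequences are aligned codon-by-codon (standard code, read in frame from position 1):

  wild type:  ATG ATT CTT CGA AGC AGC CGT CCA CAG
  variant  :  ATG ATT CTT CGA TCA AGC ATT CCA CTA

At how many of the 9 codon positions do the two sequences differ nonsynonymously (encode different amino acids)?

Codon 1: ATG Met / ATG Met — identical.
Codon 2: ATT Ile / ATT Ile — identical.
Codon 3: CTT Leu / CTT Leu — identical.
Codon 4: CGA Arg / CGA Arg — identical.
Codon 5: AGC Ser / TCA Ser — synonymous.
Codon 6: AGC Ser / AGC Ser — identical.
Codon 7: CGT Arg / ATT Ile — nonsynonymous.
Codon 8: CCA Pro / CCA Pro — identical.
Codon 9: CAG Gln / CTA Leu — nonsynonymous.
Nonsynonymous differences: 2.

2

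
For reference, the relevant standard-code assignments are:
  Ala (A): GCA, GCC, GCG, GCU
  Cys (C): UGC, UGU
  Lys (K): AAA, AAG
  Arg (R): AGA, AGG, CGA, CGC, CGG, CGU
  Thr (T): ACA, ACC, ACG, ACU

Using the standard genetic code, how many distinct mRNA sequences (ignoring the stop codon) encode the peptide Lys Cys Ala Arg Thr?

Lys: 2 codons.
Cys: 2 codons.
Ala: 4 codons.
Arg: 6 codons.
Thr: 4 codons.
2 × 2 × 4 × 6 × 4 = 384.

384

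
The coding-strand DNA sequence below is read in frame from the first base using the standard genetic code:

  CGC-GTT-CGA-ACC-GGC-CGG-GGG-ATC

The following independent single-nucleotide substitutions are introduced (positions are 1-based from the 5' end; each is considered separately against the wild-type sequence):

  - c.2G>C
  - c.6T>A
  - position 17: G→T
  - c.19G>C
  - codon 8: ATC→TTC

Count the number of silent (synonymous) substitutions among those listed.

Codon 1: CGC (Arg) → CCC (Pro) — missense.
Codon 2: GTT (Val) → GTA (Val) — synonymous.
Codon 6: CGG (Arg) → CTG (Leu) — missense.
Codon 7: GGG (Gly) → CGG (Arg) — missense.
Codon 8: ATC (Ile) → TTC (Phe) — missense.
Synonymous: 1 of 5.

1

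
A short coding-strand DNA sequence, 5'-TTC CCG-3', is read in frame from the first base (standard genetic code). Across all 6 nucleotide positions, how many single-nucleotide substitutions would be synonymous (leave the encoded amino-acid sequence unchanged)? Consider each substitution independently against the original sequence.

4

Codon 1 (TTC, Phe): 1 synonymous substitution.
Codon 2 (CCG, Pro): 3 synonymous substitutions.
Total: 1 + 3 = 4.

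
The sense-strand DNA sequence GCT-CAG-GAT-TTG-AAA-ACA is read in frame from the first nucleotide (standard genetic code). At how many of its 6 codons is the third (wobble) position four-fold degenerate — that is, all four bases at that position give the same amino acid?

2

Codon 1 GCT (Ala): third position 4-fold.
Codon 2 CAG (Gln): third position 2-fold.
Codon 3 GAT (Asp): third position 2-fold.
Codon 4 TTG (Leu): third position 2-fold.
Codon 5 AAA (Lys): third position 2-fold.
Codon 6 ACA (Thr): third position 4-fold.
Four-fold degenerate third positions: 2.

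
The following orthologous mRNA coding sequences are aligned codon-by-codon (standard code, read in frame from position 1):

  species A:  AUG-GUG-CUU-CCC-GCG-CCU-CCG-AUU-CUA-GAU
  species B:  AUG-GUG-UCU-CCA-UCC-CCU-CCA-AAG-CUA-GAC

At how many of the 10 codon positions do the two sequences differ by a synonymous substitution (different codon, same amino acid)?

3

Codon 1: AUG Met / AUG Met — identical.
Codon 2: GUG Val / GUG Val — identical.
Codon 3: CUU Leu / UCU Ser — nonsynonymous.
Codon 4: CCC Pro / CCA Pro — synonymous.
Codon 5: GCG Ala / UCC Ser — nonsynonymous.
Codon 6: CCU Pro / CCU Pro — identical.
Codon 7: CCG Pro / CCA Pro — synonymous.
Codon 8: AUU Ile / AAG Lys — nonsynonymous.
Codon 9: CUA Leu / CUA Leu — identical.
Codon 10: GAU Asp / GAC Asp — synonymous.
Synonymous differences: 3.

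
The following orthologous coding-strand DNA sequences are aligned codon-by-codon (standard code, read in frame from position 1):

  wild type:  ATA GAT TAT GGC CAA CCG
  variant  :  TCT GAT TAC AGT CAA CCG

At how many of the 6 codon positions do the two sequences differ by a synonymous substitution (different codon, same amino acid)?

1

Codon 1: ATA Ile / TCT Ser — nonsynonymous.
Codon 2: GAT Asp / GAT Asp — identical.
Codon 3: TAT Tyr / TAC Tyr — synonymous.
Codon 4: GGC Gly / AGT Ser — nonsynonymous.
Codon 5: CAA Gln / CAA Gln — identical.
Codon 6: CCG Pro / CCG Pro — identical.
Synonymous differences: 1.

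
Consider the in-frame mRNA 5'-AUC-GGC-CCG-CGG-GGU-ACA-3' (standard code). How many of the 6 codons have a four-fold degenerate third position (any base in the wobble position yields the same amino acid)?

Codon 1 AUC (Ile): third position 3-fold.
Codon 2 GGC (Gly): third position 4-fold.
Codon 3 CCG (Pro): third position 4-fold.
Codon 4 CGG (Arg): third position 4-fold.
Codon 5 GGU (Gly): third position 4-fold.
Codon 6 ACA (Thr): third position 4-fold.
Four-fold degenerate third positions: 5.

5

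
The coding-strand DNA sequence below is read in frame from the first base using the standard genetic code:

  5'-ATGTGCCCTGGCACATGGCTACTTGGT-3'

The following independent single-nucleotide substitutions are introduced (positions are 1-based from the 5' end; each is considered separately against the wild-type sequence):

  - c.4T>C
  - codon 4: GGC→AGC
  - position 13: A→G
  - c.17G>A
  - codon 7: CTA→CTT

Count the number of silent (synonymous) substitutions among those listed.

Codon 2: TGC (Cys) → CGC (Arg) — missense.
Codon 4: GGC (Gly) → AGC (Ser) — missense.
Codon 5: ACA (Thr) → GCA (Ala) — missense.
Codon 6: TGG (Trp) → TAG (Stop) — nonsense.
Codon 7: CTA (Leu) → CTT (Leu) — synonymous.
Synonymous: 1 of 5.

1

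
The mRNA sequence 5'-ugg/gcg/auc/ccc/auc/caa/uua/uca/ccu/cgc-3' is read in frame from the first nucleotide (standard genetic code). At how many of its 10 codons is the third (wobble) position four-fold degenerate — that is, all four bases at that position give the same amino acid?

5

Codon 1 UGG (Trp): third position 1-fold.
Codon 2 GCG (Ala): third position 4-fold.
Codon 3 AUC (Ile): third position 3-fold.
Codon 4 CCC (Pro): third position 4-fold.
Codon 5 AUC (Ile): third position 3-fold.
Codon 6 CAA (Gln): third position 2-fold.
Codon 7 UUA (Leu): third position 2-fold.
Codon 8 UCA (Ser): third position 4-fold.
Codon 9 CCU (Pro): third position 4-fold.
Codon 10 CGC (Arg): third position 4-fold.
Four-fold degenerate third positions: 5.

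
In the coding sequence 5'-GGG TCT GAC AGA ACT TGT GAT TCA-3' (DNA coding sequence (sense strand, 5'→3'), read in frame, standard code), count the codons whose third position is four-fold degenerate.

Codon 1 GGG (Gly): third position 4-fold.
Codon 2 TCT (Ser): third position 4-fold.
Codon 3 GAC (Asp): third position 2-fold.
Codon 4 AGA (Arg): third position 2-fold.
Codon 5 ACT (Thr): third position 4-fold.
Codon 6 TGT (Cys): third position 2-fold.
Codon 7 GAT (Asp): third position 2-fold.
Codon 8 TCA (Ser): third position 4-fold.
Four-fold degenerate third positions: 4.

4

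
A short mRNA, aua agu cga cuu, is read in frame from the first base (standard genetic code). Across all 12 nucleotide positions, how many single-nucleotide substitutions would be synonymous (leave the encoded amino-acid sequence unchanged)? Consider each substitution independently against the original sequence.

10

Codon 1 (AUA, Ile): 2 synonymous substitutions.
Codon 2 (AGU, Ser): 1 synonymous substitution.
Codon 3 (CGA, Arg): 4 synonymous substitutions.
Codon 4 (CUU, Leu): 3 synonymous substitutions.
Total: 2 + 1 + 4 + 3 = 10.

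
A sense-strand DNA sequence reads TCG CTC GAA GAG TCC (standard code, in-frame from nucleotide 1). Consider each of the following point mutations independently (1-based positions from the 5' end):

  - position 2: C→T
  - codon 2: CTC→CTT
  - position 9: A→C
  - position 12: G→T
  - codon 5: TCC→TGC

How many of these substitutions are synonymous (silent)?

1

Codon 1: TCG (Ser) → TTG (Leu) — missense.
Codon 2: CTC (Leu) → CTT (Leu) — synonymous.
Codon 3: GAA (Glu) → GAC (Asp) — missense.
Codon 4: GAG (Glu) → GAT (Asp) — missense.
Codon 5: TCC (Ser) → TGC (Cys) — missense.
Synonymous: 1 of 5.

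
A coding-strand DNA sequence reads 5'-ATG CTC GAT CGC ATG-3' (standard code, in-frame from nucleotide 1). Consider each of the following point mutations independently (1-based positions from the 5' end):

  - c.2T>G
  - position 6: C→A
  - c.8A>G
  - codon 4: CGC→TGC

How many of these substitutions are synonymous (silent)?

Codon 1: ATG (Met) → AGG (Arg) — missense.
Codon 2: CTC (Leu) → CTA (Leu) — synonymous.
Codon 3: GAT (Asp) → GGT (Gly) — missense.
Codon 4: CGC (Arg) → TGC (Cys) — missense.
Synonymous: 1 of 4.

1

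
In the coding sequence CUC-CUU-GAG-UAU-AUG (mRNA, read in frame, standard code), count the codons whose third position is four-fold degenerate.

Codon 1 CUC (Leu): third position 4-fold.
Codon 2 CUU (Leu): third position 4-fold.
Codon 3 GAG (Glu): third position 2-fold.
Codon 4 UAU (Tyr): third position 2-fold.
Codon 5 AUG (Met): third position 1-fold.
Four-fold degenerate third positions: 2.

2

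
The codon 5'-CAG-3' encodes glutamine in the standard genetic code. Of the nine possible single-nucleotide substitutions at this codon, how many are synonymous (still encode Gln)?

Position 1: none → 0 synonymous.
Position 2: none → 0 synonymous.
Position 3: CAA → 1 synonymous.
Total: 0 + 0 + 1 = 1.

1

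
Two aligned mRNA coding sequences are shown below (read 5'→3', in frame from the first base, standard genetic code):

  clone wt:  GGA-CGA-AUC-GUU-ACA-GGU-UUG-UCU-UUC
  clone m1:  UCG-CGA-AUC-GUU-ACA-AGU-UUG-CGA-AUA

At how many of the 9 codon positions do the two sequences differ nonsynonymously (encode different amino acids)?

4

Codon 1: GGA Gly / UCG Ser — nonsynonymous.
Codon 2: CGA Arg / CGA Arg — identical.
Codon 3: AUC Ile / AUC Ile — identical.
Codon 4: GUU Val / GUU Val — identical.
Codon 5: ACA Thr / ACA Thr — identical.
Codon 6: GGU Gly / AGU Ser — nonsynonymous.
Codon 7: UUG Leu / UUG Leu — identical.
Codon 8: UCU Ser / CGA Arg — nonsynonymous.
Codon 9: UUC Phe / AUA Ile — nonsynonymous.
Nonsynonymous differences: 4.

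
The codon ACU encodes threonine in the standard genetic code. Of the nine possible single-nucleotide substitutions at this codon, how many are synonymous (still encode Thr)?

Position 1: none → 0 synonymous.
Position 2: none → 0 synonymous.
Position 3: ACC, ACA, ACG → 3 synonymous.
Total: 0 + 0 + 3 = 3.

3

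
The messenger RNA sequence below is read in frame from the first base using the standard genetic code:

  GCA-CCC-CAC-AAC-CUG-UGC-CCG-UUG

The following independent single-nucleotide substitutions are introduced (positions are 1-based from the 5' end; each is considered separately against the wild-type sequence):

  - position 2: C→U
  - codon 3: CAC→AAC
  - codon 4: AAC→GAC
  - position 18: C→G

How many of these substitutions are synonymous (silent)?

0

Codon 1: GCA (Ala) → GUA (Val) — missense.
Codon 3: CAC (His) → AAC (Asn) — missense.
Codon 4: AAC (Asn) → GAC (Asp) — missense.
Codon 6: UGC (Cys) → UGG (Trp) — missense.
Synonymous: 0 of 4.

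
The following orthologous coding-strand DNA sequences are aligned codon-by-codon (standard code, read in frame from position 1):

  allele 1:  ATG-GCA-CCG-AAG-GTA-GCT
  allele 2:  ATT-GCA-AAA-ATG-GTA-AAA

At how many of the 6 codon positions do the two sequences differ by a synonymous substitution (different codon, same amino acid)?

Codon 1: ATG Met / ATT Ile — nonsynonymous.
Codon 2: GCA Ala / GCA Ala — identical.
Codon 3: CCG Pro / AAA Lys — nonsynonymous.
Codon 4: AAG Lys / ATG Met — nonsynonymous.
Codon 5: GTA Val / GTA Val — identical.
Codon 6: GCT Ala / AAA Lys — nonsynonymous.
Synonymous differences: 0.

0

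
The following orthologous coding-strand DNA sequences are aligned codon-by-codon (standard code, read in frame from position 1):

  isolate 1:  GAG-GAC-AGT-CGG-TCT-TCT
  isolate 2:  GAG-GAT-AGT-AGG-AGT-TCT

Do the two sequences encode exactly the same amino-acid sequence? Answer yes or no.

yes

Codon 1: GAG Glu / GAG Glu — identical.
Codon 2: GAC Asp / GAT Asp — synonymous.
Codon 3: AGT Ser / AGT Ser — identical.
Codon 4: CGG Arg / AGG Arg — synonymous.
Codon 5: TCT Ser / AGT Ser — synonymous.
Codon 6: TCT Ser / TCT Ser — identical.
Nonsynonymous differences: 0 → same protein.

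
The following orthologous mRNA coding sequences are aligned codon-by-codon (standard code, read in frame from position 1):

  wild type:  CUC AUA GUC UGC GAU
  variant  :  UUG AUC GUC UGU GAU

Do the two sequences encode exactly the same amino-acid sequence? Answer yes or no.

Codon 1: CUC Leu / UUG Leu — synonymous.
Codon 2: AUA Ile / AUC Ile — synonymous.
Codon 3: GUC Val / GUC Val — identical.
Codon 4: UGC Cys / UGU Cys — synonymous.
Codon 5: GAU Asp / GAU Asp — identical.
Nonsynonymous differences: 0 → same protein.

yes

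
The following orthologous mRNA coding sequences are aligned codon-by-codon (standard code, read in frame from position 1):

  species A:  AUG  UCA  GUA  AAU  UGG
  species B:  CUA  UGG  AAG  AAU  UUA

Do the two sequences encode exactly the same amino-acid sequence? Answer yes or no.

Codon 1: AUG Met / CUA Leu — nonsynonymous.
Codon 2: UCA Ser / UGG Trp — nonsynonymous.
Codon 3: GUA Val / AAG Lys — nonsynonymous.
Codon 4: AAU Asn / AAU Asn — identical.
Codon 5: UGG Trp / UUA Leu — nonsynonymous.
Nonsynonymous differences: 4 → different protein.

no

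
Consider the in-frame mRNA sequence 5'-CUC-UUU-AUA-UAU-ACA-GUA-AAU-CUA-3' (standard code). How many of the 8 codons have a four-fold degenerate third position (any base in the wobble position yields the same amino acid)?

Codon 1 CUC (Leu): third position 4-fold.
Codon 2 UUU (Phe): third position 2-fold.
Codon 3 AUA (Ile): third position 3-fold.
Codon 4 UAU (Tyr): third position 2-fold.
Codon 5 ACA (Thr): third position 4-fold.
Codon 6 GUA (Val): third position 4-fold.
Codon 7 AAU (Asn): third position 2-fold.
Codon 8 CUA (Leu): third position 4-fold.
Four-fold degenerate third positions: 4.

4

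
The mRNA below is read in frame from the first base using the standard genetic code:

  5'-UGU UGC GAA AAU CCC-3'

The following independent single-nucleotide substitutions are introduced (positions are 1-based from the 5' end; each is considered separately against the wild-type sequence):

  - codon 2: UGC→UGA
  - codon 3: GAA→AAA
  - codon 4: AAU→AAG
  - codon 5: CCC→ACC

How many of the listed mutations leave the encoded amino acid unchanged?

0

Codon 2: UGC (Cys) → UGA (Stop) — nonsense.
Codon 3: GAA (Glu) → AAA (Lys) — missense.
Codon 4: AAU (Asn) → AAG (Lys) — missense.
Codon 5: CCC (Pro) → ACC (Thr) — missense.
Synonymous: 0 of 4.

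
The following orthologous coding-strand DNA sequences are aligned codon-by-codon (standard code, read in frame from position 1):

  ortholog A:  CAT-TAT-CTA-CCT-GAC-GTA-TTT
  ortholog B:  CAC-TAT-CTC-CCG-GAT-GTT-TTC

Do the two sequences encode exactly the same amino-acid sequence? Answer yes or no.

Codon 1: CAT His / CAC His — synonymous.
Codon 2: TAT Tyr / TAT Tyr — identical.
Codon 3: CTA Leu / CTC Leu — synonymous.
Codon 4: CCT Pro / CCG Pro — synonymous.
Codon 5: GAC Asp / GAT Asp — synonymous.
Codon 6: GTA Val / GTT Val — synonymous.
Codon 7: TTT Phe / TTC Phe — synonymous.
Nonsynonymous differences: 0 → same protein.

yes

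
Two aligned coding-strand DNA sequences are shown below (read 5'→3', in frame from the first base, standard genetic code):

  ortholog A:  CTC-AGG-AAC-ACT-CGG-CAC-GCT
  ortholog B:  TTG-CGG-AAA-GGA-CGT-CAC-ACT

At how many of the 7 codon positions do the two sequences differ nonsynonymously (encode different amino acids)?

Codon 1: CTC Leu / TTG Leu — synonymous.
Codon 2: AGG Arg / CGG Arg — synonymous.
Codon 3: AAC Asn / AAA Lys — nonsynonymous.
Codon 4: ACT Thr / GGA Gly — nonsynonymous.
Codon 5: CGG Arg / CGT Arg — synonymous.
Codon 6: CAC His / CAC His — identical.
Codon 7: GCT Ala / ACT Thr — nonsynonymous.
Nonsynonymous differences: 3.

3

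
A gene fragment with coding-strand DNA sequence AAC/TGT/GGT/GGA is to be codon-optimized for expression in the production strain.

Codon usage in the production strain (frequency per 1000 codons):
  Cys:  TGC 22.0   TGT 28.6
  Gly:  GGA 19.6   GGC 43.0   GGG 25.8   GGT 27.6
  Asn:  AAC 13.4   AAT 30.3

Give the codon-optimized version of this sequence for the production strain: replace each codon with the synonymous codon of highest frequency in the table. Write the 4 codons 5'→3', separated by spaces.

AAT TGT GGC GGC

Codon 1 (Asn): best is AAT at 30.3.
Codon 2 (Cys): best is TGT at 28.6.
Codon 3 (Gly): best is GGC at 43.0.
Codon 4 (Gly): best is GGC at 43.0.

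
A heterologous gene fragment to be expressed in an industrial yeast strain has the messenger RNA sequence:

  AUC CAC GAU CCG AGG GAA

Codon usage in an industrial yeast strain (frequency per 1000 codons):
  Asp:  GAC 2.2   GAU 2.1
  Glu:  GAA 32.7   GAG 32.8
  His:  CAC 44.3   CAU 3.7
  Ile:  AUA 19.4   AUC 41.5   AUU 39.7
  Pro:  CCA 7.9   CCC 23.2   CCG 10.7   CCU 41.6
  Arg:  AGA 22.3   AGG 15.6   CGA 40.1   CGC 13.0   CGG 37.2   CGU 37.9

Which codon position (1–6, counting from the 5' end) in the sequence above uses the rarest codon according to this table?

3

Codon 1 AUC (Ile): 41.5 per 1000.
Codon 2 CAC (His): 44.3 per 1000.
Codon 3 GAU (Asp): 2.1 per 1000.
Codon 4 CCG (Pro): 10.7 per 1000.
Codon 5 AGG (Arg): 15.6 per 1000.
Codon 6 GAA (Glu): 32.7 per 1000.
Lowest frequency is 2.1 at codon 3.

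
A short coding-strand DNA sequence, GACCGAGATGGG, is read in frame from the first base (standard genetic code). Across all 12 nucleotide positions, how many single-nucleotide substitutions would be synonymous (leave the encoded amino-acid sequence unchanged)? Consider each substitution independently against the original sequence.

9

Codon 1 (GAC, Asp): 1 synonymous substitution.
Codon 2 (CGA, Arg): 4 synonymous substitutions.
Codon 3 (GAT, Asp): 1 synonymous substitution.
Codon 4 (GGG, Gly): 3 synonymous substitutions.
Total: 1 + 4 + 1 + 3 = 9.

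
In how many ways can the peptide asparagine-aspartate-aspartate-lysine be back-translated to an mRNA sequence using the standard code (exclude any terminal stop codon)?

Asn: 2 codons.
Asp: 2 codons.
Asp: 2 codons.
Lys: 2 codons.
2 × 2 × 2 × 2 = 16.

16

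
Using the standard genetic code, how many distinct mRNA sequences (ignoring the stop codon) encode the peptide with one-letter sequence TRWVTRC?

Thr: 4 codons.
Arg: 6 codons.
Trp: 1 codon.
Val: 4 codons.
Thr: 4 codons.
Arg: 6 codons.
Cys: 2 codons.
4 × 6 × 1 × 4 × 4 × 6 × 2 = 4608.

4608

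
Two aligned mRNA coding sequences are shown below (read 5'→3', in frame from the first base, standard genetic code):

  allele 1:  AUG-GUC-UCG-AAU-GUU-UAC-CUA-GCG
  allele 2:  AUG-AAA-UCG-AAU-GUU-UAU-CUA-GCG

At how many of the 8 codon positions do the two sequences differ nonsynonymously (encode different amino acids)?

1

Codon 1: AUG Met / AUG Met — identical.
Codon 2: GUC Val / AAA Lys — nonsynonymous.
Codon 3: UCG Ser / UCG Ser — identical.
Codon 4: AAU Asn / AAU Asn — identical.
Codon 5: GUU Val / GUU Val — identical.
Codon 6: UAC Tyr / UAU Tyr — synonymous.
Codon 7: CUA Leu / CUA Leu — identical.
Codon 8: GCG Ala / GCG Ala — identical.
Nonsynonymous differences: 1.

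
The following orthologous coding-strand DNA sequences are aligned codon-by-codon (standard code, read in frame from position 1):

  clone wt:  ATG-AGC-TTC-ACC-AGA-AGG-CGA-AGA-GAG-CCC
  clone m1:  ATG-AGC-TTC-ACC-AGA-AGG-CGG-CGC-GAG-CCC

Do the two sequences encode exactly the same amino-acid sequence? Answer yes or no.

Codon 1: ATG Met / ATG Met — identical.
Codon 2: AGC Ser / AGC Ser — identical.
Codon 3: TTC Phe / TTC Phe — identical.
Codon 4: ACC Thr / ACC Thr — identical.
Codon 5: AGA Arg / AGA Arg — identical.
Codon 6: AGG Arg / AGG Arg — identical.
Codon 7: CGA Arg / CGG Arg — synonymous.
Codon 8: AGA Arg / CGC Arg — synonymous.
Codon 9: GAG Glu / GAG Glu — identical.
Codon 10: CCC Pro / CCC Pro — identical.
Nonsynonymous differences: 0 → same protein.

yes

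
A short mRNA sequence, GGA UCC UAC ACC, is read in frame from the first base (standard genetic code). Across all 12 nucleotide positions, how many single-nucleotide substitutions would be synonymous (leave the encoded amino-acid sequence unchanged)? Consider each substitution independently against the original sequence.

Codon 1 (GGA, Gly): 3 synonymous substitutions.
Codon 2 (UCC, Ser): 3 synonymous substitutions.
Codon 3 (UAC, Tyr): 1 synonymous substitution.
Codon 4 (ACC, Thr): 3 synonymous substitutions.
Total: 3 + 3 + 1 + 3 = 10.

10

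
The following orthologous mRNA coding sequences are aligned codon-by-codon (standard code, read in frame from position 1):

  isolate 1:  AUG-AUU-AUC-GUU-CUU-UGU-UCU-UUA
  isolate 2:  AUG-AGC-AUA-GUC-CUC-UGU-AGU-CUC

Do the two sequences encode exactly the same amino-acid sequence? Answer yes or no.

Codon 1: AUG Met / AUG Met — identical.
Codon 2: AUU Ile / AGC Ser — nonsynonymous.
Codon 3: AUC Ile / AUA Ile — synonymous.
Codon 4: GUU Val / GUC Val — synonymous.
Codon 5: CUU Leu / CUC Leu — synonymous.
Codon 6: UGU Cys / UGU Cys — identical.
Codon 7: UCU Ser / AGU Ser — synonymous.
Codon 8: UUA Leu / CUC Leu — synonymous.
Nonsynonymous differences: 1 → different protein.

no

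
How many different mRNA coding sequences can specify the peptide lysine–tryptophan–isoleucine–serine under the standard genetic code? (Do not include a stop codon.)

36

Lys: 2 codons.
Trp: 1 codon.
Ile: 3 codons.
Ser: 6 codons.
2 × 1 × 3 × 6 = 36.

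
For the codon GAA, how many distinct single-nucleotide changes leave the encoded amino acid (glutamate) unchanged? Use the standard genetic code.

Position 1: none → 0 synonymous.
Position 2: none → 0 synonymous.
Position 3: GAG → 1 synonymous.
Total: 0 + 0 + 1 = 1.

1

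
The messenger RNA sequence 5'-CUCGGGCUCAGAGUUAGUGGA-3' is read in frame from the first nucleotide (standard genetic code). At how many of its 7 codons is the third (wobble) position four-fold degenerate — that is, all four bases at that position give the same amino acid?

Codon 1 CUC (Leu): third position 4-fold.
Codon 2 GGG (Gly): third position 4-fold.
Codon 3 CUC (Leu): third position 4-fold.
Codon 4 AGA (Arg): third position 2-fold.
Codon 5 GUU (Val): third position 4-fold.
Codon 6 AGU (Ser): third position 2-fold.
Codon 7 GGA (Gly): third position 4-fold.
Four-fold degenerate third positions: 5.

5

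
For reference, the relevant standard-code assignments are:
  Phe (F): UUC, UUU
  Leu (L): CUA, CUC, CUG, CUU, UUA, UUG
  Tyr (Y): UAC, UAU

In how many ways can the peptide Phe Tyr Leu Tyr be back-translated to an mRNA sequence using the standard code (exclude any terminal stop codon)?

48

Phe: 2 codons.
Tyr: 2 codons.
Leu: 6 codons.
Tyr: 2 codons.
2 × 2 × 6 × 2 = 48.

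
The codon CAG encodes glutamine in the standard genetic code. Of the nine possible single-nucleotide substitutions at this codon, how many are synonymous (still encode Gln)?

Position 1: none → 0 synonymous.
Position 2: none → 0 synonymous.
Position 3: CAA → 1 synonymous.
Total: 0 + 0 + 1 = 1.

1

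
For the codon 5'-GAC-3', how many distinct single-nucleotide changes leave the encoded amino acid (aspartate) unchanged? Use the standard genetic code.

Position 1: none → 0 synonymous.
Position 2: none → 0 synonymous.
Position 3: GAT → 1 synonymous.
Total: 0 + 0 + 1 = 1.

1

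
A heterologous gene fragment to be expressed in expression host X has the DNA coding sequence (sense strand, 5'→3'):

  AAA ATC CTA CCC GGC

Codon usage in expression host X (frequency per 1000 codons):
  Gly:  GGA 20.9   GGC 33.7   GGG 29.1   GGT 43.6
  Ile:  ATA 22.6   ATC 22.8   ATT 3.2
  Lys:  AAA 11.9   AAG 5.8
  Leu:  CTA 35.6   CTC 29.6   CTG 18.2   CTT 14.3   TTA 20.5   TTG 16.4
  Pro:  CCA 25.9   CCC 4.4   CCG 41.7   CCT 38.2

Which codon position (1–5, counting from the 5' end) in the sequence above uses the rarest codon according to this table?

4

Codon 1 AAA (Lys): 11.9 per 1000.
Codon 2 ATC (Ile): 22.8 per 1000.
Codon 3 CTA (Leu): 35.6 per 1000.
Codon 4 CCC (Pro): 4.4 per 1000.
Codon 5 GGC (Gly): 33.7 per 1000.
Lowest frequency is 4.4 at codon 4.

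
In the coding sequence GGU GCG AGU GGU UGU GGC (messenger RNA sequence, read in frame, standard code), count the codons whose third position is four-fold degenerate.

Codon 1 GGU (Gly): third position 4-fold.
Codon 2 GCG (Ala): third position 4-fold.
Codon 3 AGU (Ser): third position 2-fold.
Codon 4 GGU (Gly): third position 4-fold.
Codon 5 UGU (Cys): third position 2-fold.
Codon 6 GGC (Gly): third position 4-fold.
Four-fold degenerate third positions: 4.

4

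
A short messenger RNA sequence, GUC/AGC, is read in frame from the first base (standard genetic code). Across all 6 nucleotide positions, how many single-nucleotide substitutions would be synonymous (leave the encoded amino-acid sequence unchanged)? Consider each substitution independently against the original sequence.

Codon 1 (GUC, Val): 3 synonymous substitutions.
Codon 2 (AGC, Ser): 1 synonymous substitution.
Total: 3 + 1 = 4.

4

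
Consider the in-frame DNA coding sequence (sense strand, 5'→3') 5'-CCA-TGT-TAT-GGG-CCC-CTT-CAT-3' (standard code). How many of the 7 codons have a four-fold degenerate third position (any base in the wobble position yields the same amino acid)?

4

Codon 1 CCA (Pro): third position 4-fold.
Codon 2 TGT (Cys): third position 2-fold.
Codon 3 TAT (Tyr): third position 2-fold.
Codon 4 GGG (Gly): third position 4-fold.
Codon 5 CCC (Pro): third position 4-fold.
Codon 6 CTT (Leu): third position 4-fold.
Codon 7 CAT (His): third position 2-fold.
Four-fold degenerate third positions: 4.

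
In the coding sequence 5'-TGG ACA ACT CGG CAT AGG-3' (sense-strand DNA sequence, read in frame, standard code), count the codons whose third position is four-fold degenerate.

3

Codon 1 TGG (Trp): third position 1-fold.
Codon 2 ACA (Thr): third position 4-fold.
Codon 3 ACT (Thr): third position 4-fold.
Codon 4 CGG (Arg): third position 4-fold.
Codon 5 CAT (His): third position 2-fold.
Codon 6 AGG (Arg): third position 2-fold.
Four-fold degenerate third positions: 3.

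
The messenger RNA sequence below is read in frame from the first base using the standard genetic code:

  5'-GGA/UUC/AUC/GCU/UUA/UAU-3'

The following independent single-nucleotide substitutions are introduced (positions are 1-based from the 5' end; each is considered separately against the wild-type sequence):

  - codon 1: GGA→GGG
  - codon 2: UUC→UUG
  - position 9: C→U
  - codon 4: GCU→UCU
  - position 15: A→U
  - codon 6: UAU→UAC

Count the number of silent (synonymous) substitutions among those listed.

Codon 1: GGA (Gly) → GGG (Gly) — synonymous.
Codon 2: UUC (Phe) → UUG (Leu) — missense.
Codon 3: AUC (Ile) → AUU (Ile) — synonymous.
Codon 4: GCU (Ala) → UCU (Ser) — missense.
Codon 5: UUA (Leu) → UUU (Phe) — missense.
Codon 6: UAU (Tyr) → UAC (Tyr) — synonymous.
Synonymous: 3 of 6.

3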